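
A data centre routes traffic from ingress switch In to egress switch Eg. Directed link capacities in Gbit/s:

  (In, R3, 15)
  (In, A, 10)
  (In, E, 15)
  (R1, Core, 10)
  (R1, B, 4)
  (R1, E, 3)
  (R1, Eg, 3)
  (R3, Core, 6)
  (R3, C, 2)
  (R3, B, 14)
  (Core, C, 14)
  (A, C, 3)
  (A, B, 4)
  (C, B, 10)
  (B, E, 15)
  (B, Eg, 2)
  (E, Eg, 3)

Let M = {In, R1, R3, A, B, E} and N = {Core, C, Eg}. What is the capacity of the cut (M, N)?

Edges leaving {In, R1, R3, A, B, E}: R1→Core (10), R1→Eg (3), R3→Core (6), R3→C (2), A→C (3), B→Eg (2), E→Eg (3).
Cut capacity = 10 + 3 + 6 + 2 + 3 + 2 + 3 = 29.

29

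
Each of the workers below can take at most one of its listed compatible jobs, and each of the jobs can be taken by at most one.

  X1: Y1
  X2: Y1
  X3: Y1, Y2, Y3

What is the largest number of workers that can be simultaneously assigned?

Unit-capacity flow: source→left, listed edges, right→sink; max matching = max flow.
Augmenting path X1→Y1 (+1); matched 1.
Augmenting path X3→Y2 (+1); matched 2.
No augmenting path remains; maximum matching = 2.
König certificate: {X3, Y1} is a vertex cover of size 2 (every listed pair touches it), so no matching can be larger.

2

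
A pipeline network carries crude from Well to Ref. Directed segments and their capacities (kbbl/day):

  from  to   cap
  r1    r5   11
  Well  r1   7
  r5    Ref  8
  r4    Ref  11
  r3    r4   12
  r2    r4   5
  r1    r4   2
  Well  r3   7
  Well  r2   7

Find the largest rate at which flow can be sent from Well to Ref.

Augment Well→r1→r4→Ref: bottleneck 2, flow now 2.
Augment Well→r1→r5→Ref: bottleneck 5, flow now 7.
Augment Well→r2→r4→Ref: bottleneck 5, flow now 12.
Augment Well→r3→r4→Ref: bottleneck 4, flow now 16.
Augment Well→r3→r4→r1→r5→Ref: bottleneck 2, flow now 18. (uses reverse residual edge)
No augmenting path remains; maximum flow = 18.
In the residual graph, reachable from Well: {Well, r2, r3, r4}.
Min-cut edges: Well→r1 (7), r4→Ref (11); capacity 7 + 11 = 18.
This cut is saturated, so no flow can exceed 18.

18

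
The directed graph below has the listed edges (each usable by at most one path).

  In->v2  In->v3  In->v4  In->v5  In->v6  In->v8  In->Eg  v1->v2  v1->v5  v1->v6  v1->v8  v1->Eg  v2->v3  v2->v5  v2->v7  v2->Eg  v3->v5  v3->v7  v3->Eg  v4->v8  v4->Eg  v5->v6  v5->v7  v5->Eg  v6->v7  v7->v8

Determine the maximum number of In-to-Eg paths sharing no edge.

5

Assign every edge capacity 1; by Menger, the answer equals the max flow.
Path In→Eg (+1); total 1.
Path In→v2→Eg (+1); total 2.
Path In→v3→Eg (+1); total 3.
Path In→v4→Eg (+1); total 4.
Path In→v5→Eg (+1); total 5.
No residual In→Eg path; max flow = 5.
Certifying cut of size 5: {In→Eg, In→v2, In→v3, In→v4, In→v5}.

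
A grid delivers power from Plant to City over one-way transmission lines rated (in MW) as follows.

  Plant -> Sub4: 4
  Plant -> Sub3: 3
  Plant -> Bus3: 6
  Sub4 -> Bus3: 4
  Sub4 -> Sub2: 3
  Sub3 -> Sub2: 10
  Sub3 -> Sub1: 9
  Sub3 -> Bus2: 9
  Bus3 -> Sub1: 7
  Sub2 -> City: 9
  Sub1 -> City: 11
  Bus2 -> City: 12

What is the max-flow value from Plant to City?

Augment Plant→Sub4→Sub2→City: bottleneck 3, flow now 3.
Augment Plant→Sub3→Sub2→City: bottleneck 3, flow now 6.
Augment Plant→Bus3→Sub1→City: bottleneck 6, flow now 12.
Augment Plant→Sub4→Bus3→Sub1→City: bottleneck 1, flow now 13.
No augmenting path remains; maximum flow = 13.
In the residual graph, reachable from Plant: {Plant}.
Min-cut edges: Plant→Sub4 (4), Plant→Sub3 (3), Plant→Bus3 (6); capacity 4 + 3 + 6 = 13.
This cut is saturated, so no flow can exceed 13.

13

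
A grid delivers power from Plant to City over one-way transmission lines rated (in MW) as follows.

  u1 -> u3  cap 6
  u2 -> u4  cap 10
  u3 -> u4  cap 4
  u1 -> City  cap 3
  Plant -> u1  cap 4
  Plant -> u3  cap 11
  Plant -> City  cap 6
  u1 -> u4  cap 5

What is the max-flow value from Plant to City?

Augment Plant→City: bottleneck 6, flow now 6.
Augment Plant→u1→City: bottleneck 3, flow now 9.
No augmenting path remains; maximum flow = 9.
In the residual graph, reachable from Plant: {Plant, u1, u3, u4}.
Min-cut edges: Plant→City (6), u1→City (3); capacity 6 + 3 = 9.
This cut is saturated, so no flow can exceed 9.

9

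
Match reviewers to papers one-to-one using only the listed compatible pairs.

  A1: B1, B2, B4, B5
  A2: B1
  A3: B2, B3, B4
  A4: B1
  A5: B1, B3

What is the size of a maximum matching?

Unit-capacity flow: source→left, listed edges, right→sink; max matching = max flow.
Augmenting path A1→B1 (+1); matched 1.
Augmenting path A3→B2 (+1); matched 2.
Augmenting path A5→B3 (+1); matched 3.
Augmenting path A2→B1→A1→B4 (+1); matched 4.
No augmenting path remains; maximum matching = 4.
König certificate: {A1, A3, A5, B1} is a vertex cover of size 4 (every listed pair touches it), so no matching can be larger.

4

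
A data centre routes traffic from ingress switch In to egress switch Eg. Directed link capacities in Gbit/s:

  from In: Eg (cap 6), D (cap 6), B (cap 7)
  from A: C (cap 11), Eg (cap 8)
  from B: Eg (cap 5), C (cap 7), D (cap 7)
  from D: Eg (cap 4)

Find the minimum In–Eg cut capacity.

15

Augment In→Eg: bottleneck 6, flow now 6.
Augment In→B→Eg: bottleneck 5, flow now 11.
Augment In→D→Eg: bottleneck 4, flow now 15.
No augmenting path remains; maximum flow = 15.
By max-flow min-cut, the minimum cut capacity equals the max flow.
In the residual graph, reachable from In: {In, B, C, D}.
Min-cut edges: In→Eg (6), B→Eg (5), D→Eg (4); capacity 6 + 5 + 4 = 15.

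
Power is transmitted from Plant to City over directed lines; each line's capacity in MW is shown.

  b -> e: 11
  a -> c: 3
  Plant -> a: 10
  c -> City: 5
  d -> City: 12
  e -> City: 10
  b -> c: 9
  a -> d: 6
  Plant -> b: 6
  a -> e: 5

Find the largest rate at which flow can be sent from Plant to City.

Augment Plant→a→c→City: bottleneck 3, flow now 3.
Augment Plant→a→d→City: bottleneck 6, flow now 9.
Augment Plant→a→e→City: bottleneck 1, flow now 10.
Augment Plant→b→c→City: bottleneck 2, flow now 12.
Augment Plant→b→e→City: bottleneck 4, flow now 16.
No augmenting path remains; maximum flow = 16.
In the residual graph, reachable from Plant: {Plant}.
Min-cut edges: Plant→a (10), Plant→b (6); capacity 10 + 6 = 16.
This cut is saturated, so no flow can exceed 16.

16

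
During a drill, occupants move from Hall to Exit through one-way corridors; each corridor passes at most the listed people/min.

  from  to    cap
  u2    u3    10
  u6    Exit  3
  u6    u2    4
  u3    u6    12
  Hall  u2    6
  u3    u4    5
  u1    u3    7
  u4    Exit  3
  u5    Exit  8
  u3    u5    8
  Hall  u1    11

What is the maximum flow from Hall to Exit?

Augment Hall→u1→u3→u4→Exit: bottleneck 3, flow now 3.
Augment Hall→u1→u3→u5→Exit: bottleneck 4, flow now 7.
Augment Hall→u2→u3→u5→Exit: bottleneck 4, flow now 11.
Augment Hall→u2→u3→u6→Exit: bottleneck 2, flow now 13.
No augmenting path remains; maximum flow = 13.
In the residual graph, reachable from Hall: {Hall, u1}.
Min-cut edges: Hall→u2 (6), u1→u3 (7); capacity 6 + 7 = 13.
This cut is saturated, so no flow can exceed 13.

13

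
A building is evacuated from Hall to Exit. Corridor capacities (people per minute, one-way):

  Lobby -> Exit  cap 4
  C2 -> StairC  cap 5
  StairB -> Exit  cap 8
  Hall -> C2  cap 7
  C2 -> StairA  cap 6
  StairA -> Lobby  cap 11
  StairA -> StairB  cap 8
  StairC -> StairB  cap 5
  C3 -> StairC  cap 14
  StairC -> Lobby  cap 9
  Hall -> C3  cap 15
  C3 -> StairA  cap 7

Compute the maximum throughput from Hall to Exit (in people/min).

12

Augment Hall→C2→StairC→StairB→Exit: bottleneck 5, flow now 5.
Augment Hall→C2→StairA→StairB→Exit: bottleneck 2, flow now 7.
Augment Hall→C3→StairC→Lobby→Exit: bottleneck 4, flow now 11.
Augment Hall→C3→StairA→StairB→Exit: bottleneck 1, flow now 12.
No augmenting path remains; maximum flow = 12.
In the residual graph, reachable from Hall: {Hall, C2, C3, StairC, StairA, StairB, Lobby}.
Min-cut edges: StairB→Exit (8), Lobby→Exit (4); capacity 8 + 4 = 12.
This cut is saturated, so no flow can exceed 12.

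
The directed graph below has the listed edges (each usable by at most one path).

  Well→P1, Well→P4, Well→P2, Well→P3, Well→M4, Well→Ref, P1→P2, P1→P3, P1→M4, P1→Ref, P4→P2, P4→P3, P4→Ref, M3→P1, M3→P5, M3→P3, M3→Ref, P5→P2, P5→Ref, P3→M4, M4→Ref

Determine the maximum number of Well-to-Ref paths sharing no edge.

4

Assign every edge capacity 1; by Menger, the answer equals the max flow.
Path Well→Ref (+1); total 1.
Path Well→P1→Ref (+1); total 2.
Path Well→P4→Ref (+1); total 3.
Path Well→M4→Ref (+1); total 4.
No residual Well→Ref path; max flow = 4.
Certifying cut of size 4: {M4→Ref, Well→P1, Well→P4, Well→Ref}.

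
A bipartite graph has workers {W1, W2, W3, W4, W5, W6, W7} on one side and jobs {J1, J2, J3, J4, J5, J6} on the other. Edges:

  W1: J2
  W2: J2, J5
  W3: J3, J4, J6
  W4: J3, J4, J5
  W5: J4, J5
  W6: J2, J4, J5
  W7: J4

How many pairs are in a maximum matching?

Unit-capacity flow: source→left, listed edges, right→sink; max matching = max flow.
Augmenting path W1→J2 (+1); matched 1.
Augmenting path W2→J5 (+1); matched 2.
Augmenting path W3→J3 (+1); matched 3.
Augmenting path W4→J4 (+1); matched 4.
Augmenting path W5→J4→W4→J3→W3→J6 (+1); matched 5.
No augmenting path remains; maximum matching = 5.
König certificate: {W3, W4, J2, J4, J5} is a vertex cover of size 5 (every listed pair touches it), so no matching can be larger.

5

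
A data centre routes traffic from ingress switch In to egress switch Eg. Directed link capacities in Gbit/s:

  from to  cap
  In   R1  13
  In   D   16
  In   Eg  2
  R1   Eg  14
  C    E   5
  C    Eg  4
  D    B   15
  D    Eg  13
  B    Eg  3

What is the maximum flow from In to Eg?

31

Augment In→Eg: bottleneck 2, flow now 2.
Augment In→R1→Eg: bottleneck 13, flow now 15.
Augment In→D→Eg: bottleneck 13, flow now 28.
Augment In→D→B→Eg: bottleneck 3, flow now 31.
No augmenting path remains; maximum flow = 31.
In the residual graph, reachable from In: {In}.
Min-cut edges: In→R1 (13), In→D (16), In→Eg (2); capacity 13 + 16 + 2 = 31.
This cut is saturated, so no flow can exceed 31.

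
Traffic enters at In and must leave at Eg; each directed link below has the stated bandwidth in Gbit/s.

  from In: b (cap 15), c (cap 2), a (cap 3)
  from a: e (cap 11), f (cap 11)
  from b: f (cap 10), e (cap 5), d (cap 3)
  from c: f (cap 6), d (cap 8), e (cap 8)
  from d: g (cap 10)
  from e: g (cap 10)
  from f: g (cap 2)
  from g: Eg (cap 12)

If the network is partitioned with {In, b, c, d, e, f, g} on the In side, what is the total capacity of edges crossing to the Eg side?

15

Edges leaving {In, b, c, d, e, f, g}: In→a (3), g→Eg (12).
Cut capacity = 3 + 12 = 15.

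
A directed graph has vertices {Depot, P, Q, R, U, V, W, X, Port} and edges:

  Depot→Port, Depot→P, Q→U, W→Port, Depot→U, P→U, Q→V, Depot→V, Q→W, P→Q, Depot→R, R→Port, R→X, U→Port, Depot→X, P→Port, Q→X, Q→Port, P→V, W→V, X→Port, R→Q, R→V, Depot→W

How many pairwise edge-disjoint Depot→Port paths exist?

6

Assign every edge capacity 1; by Menger, the answer equals the max flow.
Path Depot→Port (+1); total 1.
Path Depot→P→Port (+1); total 2.
Path Depot→R→Port (+1); total 3.
Path Depot→U→Port (+1); total 4.
Path Depot→W→Port (+1); total 5.
Path Depot→X→Port (+1); total 6.
No residual Depot→Port path; max flow = 6.
Certifying cut of size 6: {Depot→P, Depot→Port, Depot→R, Depot→U, Depot→W, Depot→X}.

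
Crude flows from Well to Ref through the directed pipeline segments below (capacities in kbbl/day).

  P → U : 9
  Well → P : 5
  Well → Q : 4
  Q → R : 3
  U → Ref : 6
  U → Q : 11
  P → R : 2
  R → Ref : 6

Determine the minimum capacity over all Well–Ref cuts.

8

Augment Well→P→R→Ref: bottleneck 2, flow now 2.
Augment Well→P→U→Ref: bottleneck 3, flow now 5.
Augment Well→Q→R→Ref: bottleneck 3, flow now 8.
No augmenting path remains; maximum flow = 8.
By max-flow min-cut, the minimum cut capacity equals the max flow.
In the residual graph, reachable from Well: {Well, Q}.
Min-cut edges: Well→P (5), Q→R (3); capacity 5 + 3 = 8.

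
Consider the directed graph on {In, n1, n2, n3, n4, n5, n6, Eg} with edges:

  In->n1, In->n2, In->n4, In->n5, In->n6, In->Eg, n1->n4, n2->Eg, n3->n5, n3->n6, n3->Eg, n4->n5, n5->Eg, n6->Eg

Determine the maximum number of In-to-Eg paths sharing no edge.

4

Assign every edge capacity 1; by Menger, the answer equals the max flow.
Path In→Eg (+1); total 1.
Path In→n2→Eg (+1); total 2.
Path In→n5→Eg (+1); total 3.
Path In→n6→Eg (+1); total 4.
No residual In→Eg path; max flow = 4.
Certifying cut of size 4: {In→Eg, In→n2, In→n6, n5→Eg}.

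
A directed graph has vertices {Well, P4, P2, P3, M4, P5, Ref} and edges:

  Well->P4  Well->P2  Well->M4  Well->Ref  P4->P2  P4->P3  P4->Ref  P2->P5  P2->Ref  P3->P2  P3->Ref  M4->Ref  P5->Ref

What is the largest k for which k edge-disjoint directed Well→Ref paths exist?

4

Assign every edge capacity 1; by Menger, the answer equals the max flow.
Path Well→Ref (+1); total 1.
Path Well→P4→Ref (+1); total 2.
Path Well→P2→Ref (+1); total 3.
Path Well→M4→Ref (+1); total 4.
No residual Well→Ref path; max flow = 4.
Certifying cut of size 4: {Well→M4, Well→P2, Well→P4, Well→Ref}.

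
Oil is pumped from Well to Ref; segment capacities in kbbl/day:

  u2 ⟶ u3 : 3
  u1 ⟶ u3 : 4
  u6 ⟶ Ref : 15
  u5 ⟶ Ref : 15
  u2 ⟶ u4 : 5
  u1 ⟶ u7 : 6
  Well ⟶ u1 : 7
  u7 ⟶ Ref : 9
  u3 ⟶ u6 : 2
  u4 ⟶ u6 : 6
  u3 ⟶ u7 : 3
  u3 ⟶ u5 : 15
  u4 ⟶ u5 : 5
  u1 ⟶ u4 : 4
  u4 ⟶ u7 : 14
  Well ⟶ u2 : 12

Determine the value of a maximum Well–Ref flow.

Augment Well→u1→u7→Ref: bottleneck 6, flow now 6.
Augment Well→u1→u3→u5→Ref: bottleneck 1, flow now 7.
Augment Well→u2→u3→u5→Ref: bottleneck 3, flow now 10.
Augment Well→u2→u4→u5→Ref: bottleneck 5, flow now 15.
No augmenting path remains; maximum flow = 15.
In the residual graph, reachable from Well: {Well, u2}.
Min-cut edges: Well→u1 (7), u2→u3 (3), u2→u4 (5); capacity 7 + 3 + 5 = 15.
This cut is saturated, so no flow can exceed 15.

15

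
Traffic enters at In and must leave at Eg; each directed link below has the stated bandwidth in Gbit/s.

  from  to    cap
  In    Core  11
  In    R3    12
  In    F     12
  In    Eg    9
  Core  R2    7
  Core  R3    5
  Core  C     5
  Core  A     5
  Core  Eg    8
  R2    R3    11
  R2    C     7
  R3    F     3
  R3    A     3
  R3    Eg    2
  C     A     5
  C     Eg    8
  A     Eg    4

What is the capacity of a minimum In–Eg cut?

Augment In→Eg: bottleneck 9, flow now 9.
Augment In→Core→Eg: bottleneck 8, flow now 17.
Augment In→R3→Eg: bottleneck 2, flow now 19.
Augment In→Core→C→Eg: bottleneck 3, flow now 22.
Augment In→R3→A→Eg: bottleneck 3, flow now 25.
No augmenting path remains; maximum flow = 25.
By max-flow min-cut, the minimum cut capacity equals the max flow.
In the residual graph, reachable from In: {In, R3, F}.
Min-cut edges: In→Core (11), In→Eg (9), R3→A (3), R3→Eg (2); capacity 11 + 9 + 3 + 2 = 25.

25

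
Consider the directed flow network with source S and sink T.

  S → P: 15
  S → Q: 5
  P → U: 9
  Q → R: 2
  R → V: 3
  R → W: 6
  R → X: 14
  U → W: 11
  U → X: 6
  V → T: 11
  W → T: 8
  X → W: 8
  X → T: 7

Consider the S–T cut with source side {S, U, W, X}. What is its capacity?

Edges leaving {S, U, W, X}: S→P (15), S→Q (5), W→T (8), X→T (7).
Cut capacity = 15 + 5 + 8 + 7 = 35.

35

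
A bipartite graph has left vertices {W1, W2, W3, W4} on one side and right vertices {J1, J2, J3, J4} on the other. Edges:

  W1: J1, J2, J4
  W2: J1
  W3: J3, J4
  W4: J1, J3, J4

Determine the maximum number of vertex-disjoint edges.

4

Unit-capacity flow: source→left, listed edges, right→sink; max matching = max flow.
Augmenting path W1→J1 (+1); matched 1.
Augmenting path W3→J3 (+1); matched 2.
Augmenting path W4→J4 (+1); matched 3.
Augmenting path W2→J1→W1→J2 (+1); matched 4.
No augmenting path remains; maximum matching = 4.
König certificate: {W1, W2, W3, W4} is a vertex cover of size 4 (every listed pair touches it), so no matching can be larger.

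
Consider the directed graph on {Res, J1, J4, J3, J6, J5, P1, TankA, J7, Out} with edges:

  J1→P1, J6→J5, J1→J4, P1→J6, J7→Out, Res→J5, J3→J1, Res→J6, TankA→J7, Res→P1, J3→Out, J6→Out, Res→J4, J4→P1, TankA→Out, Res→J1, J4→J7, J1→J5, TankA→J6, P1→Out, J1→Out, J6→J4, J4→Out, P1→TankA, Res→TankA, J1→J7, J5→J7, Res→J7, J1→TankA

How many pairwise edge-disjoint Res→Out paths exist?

Assign every edge capacity 1; by Menger, the answer equals the max flow.
Path Res→J1→Out (+1); total 1.
Path Res→J4→Out (+1); total 2.
Path Res→J6→Out (+1); total 3.
Path Res→P1→Out (+1); total 4.
Path Res→TankA→Out (+1); total 5.
Path Res→J7→Out (+1); total 6.
No residual Res→Out path; max flow = 6.
Certifying cut of size 6: {J7→Out, Res→J1, Res→J4, Res→J6, Res→P1, Res→TankA}.

6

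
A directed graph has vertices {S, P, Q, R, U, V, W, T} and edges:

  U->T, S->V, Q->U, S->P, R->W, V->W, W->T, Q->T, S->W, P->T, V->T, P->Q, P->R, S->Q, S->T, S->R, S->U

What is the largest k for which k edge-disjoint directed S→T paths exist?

Assign every edge capacity 1; by Menger, the answer equals the max flow.
Path S→T (+1); total 1.
Path S→P→T (+1); total 2.
Path S→Q→T (+1); total 3.
Path S→U→T (+1); total 4.
Path S→V→T (+1); total 5.
Path S→W→T (+1); total 6.
No residual S→T path; max flow = 6.
Certifying cut of size 6: {S→P, S→Q, S→T, S→U, S→V, W→T}.

6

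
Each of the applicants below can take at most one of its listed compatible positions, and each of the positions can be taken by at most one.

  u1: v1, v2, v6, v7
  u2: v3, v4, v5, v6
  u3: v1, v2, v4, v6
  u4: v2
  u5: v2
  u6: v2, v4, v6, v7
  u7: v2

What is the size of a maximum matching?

Unit-capacity flow: source→left, listed edges, right→sink; max matching = max flow.
Augmenting path u1→v1 (+1); matched 1.
Augmenting path u2→v3 (+1); matched 2.
Augmenting path u3→v2 (+1); matched 3.
Augmenting path u6→v4 (+1); matched 4.
Augmenting path u4→v2→u3→v6 (+1); matched 5.
No augmenting path remains; maximum matching = 5.
König certificate: {u1, u2, u3, u6, v2} is a vertex cover of size 5 (every listed pair touches it), so no matching can be larger.

5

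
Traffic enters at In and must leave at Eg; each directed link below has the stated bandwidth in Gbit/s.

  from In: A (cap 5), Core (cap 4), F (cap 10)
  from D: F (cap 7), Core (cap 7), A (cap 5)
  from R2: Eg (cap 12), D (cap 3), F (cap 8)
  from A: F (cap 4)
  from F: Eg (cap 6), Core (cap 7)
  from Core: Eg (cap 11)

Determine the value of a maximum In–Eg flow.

Augment In→F→Eg: bottleneck 6, flow now 6.
Augment In→Core→Eg: bottleneck 4, flow now 10.
Augment In→F→Core→Eg: bottleneck 4, flow now 14.
Augment In→A→F→Core→Eg: bottleneck 3, flow now 17.
No augmenting path remains; maximum flow = 17.
In the residual graph, reachable from In: {In, A, F}.
Min-cut edges: In→Core (4), F→Core (7), F→Eg (6); capacity 4 + 7 + 6 = 17.
This cut is saturated, so no flow can exceed 17.

17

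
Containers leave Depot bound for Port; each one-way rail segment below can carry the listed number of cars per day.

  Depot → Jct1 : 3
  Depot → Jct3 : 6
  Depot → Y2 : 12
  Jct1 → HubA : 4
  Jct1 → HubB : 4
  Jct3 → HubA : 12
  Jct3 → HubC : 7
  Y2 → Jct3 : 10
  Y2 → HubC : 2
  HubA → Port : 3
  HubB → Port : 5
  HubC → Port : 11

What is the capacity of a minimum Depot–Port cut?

15

Augment Depot→Jct1→HubA→Port: bottleneck 3, flow now 3.
Augment Depot→Jct3→HubC→Port: bottleneck 6, flow now 9.
Augment Depot→Y2→HubC→Port: bottleneck 2, flow now 11.
Augment Depot→Y2→Jct3→HubC→Port: bottleneck 1, flow now 12.
Augment Depot→Y2→Jct3→HubA→Jct1→HubB→Port: bottleneck 3, flow now 15. (uses reverse residual edge)
No augmenting path remains; maximum flow = 15.
By max-flow min-cut, the minimum cut capacity equals the max flow.
In the residual graph, reachable from Depot: {Depot, Jct3, Y2, HubA}.
Min-cut edges: Depot→Jct1 (3), Jct3→HubC (7), Y2→HubC (2), HubA→Port (3); capacity 3 + 7 + 2 + 3 = 15.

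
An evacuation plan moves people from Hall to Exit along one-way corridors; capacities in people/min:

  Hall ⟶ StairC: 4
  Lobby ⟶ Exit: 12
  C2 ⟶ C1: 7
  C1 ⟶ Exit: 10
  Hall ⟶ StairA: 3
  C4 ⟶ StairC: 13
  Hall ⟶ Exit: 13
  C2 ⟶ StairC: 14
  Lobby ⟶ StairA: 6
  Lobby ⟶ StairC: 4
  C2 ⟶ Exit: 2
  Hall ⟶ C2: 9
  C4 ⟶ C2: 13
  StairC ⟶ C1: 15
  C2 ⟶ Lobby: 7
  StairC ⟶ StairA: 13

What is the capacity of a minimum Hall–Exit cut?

Augment Hall→Exit: bottleneck 13, flow now 13.
Augment Hall→C2→Exit: bottleneck 2, flow now 15.
Augment Hall→C2→Lobby→Exit: bottleneck 7, flow now 22.
Augment Hall→StairC→C1→Exit: bottleneck 4, flow now 26.
No augmenting path remains; maximum flow = 26.
By max-flow min-cut, the minimum cut capacity equals the max flow.
In the residual graph, reachable from Hall: {Hall, StairA}.
Min-cut edges: Hall→C2 (9), Hall→StairC (4), Hall→Exit (13); capacity 9 + 4 + 13 = 26.

26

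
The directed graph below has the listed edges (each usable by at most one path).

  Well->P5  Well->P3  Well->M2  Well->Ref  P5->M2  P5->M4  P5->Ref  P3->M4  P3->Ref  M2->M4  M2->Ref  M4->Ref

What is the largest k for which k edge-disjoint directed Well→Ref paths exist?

4

Assign every edge capacity 1; by Menger, the answer equals the max flow.
Path Well→Ref (+1); total 1.
Path Well→P5→Ref (+1); total 2.
Path Well→P3→Ref (+1); total 3.
Path Well→M2→Ref (+1); total 4.
No residual Well→Ref path; max flow = 4.
Certifying cut of size 4: {Well→M2, Well→P3, Well→P5, Well→Ref}.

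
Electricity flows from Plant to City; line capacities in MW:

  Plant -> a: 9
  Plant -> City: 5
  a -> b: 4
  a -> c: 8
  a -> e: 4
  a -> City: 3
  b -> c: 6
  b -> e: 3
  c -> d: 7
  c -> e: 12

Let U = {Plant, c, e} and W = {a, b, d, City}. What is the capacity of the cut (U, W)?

Edges leaving {Plant, c, e}: Plant→a (9), Plant→City (5), c→d (7).
Cut capacity = 9 + 5 + 7 = 21.

21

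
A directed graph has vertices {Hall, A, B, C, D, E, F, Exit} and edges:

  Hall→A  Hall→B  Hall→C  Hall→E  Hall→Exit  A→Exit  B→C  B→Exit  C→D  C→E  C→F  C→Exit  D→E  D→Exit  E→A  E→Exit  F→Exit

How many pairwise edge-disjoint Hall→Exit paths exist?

5

Assign every edge capacity 1; by Menger, the answer equals the max flow.
Path Hall→Exit (+1); total 1.
Path Hall→A→Exit (+1); total 2.
Path Hall→B→Exit (+1); total 3.
Path Hall→C→Exit (+1); total 4.
Path Hall→E→Exit (+1); total 5.
No residual Hall→Exit path; max flow = 5.
Certifying cut of size 5: {Hall→A, Hall→B, Hall→C, Hall→E, Hall→Exit}.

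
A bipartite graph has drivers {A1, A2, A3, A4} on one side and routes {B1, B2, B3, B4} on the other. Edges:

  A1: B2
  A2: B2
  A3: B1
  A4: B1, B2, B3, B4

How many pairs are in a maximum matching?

3

Unit-capacity flow: source→left, listed edges, right→sink; max matching = max flow.
Augmenting path A1→B2 (+1); matched 1.
Augmenting path A3→B1 (+1); matched 2.
Augmenting path A4→B3 (+1); matched 3.
No augmenting path remains; maximum matching = 3.
König certificate: {A3, A4, B2} is a vertex cover of size 3 (every listed pair touches it), so no matching can be larger.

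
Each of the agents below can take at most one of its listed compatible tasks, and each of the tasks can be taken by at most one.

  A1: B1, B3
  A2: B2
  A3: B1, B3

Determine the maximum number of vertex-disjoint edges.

Unit-capacity flow: source→left, listed edges, right→sink; max matching = max flow.
Augmenting path A1→B1 (+1); matched 1.
Augmenting path A2→B2 (+1); matched 2.
Augmenting path A3→B3 (+1); matched 3.
No augmenting path remains; maximum matching = 3.
König certificate: {A1, A2, A3} is a vertex cover of size 3 (every listed pair touches it), so no matching can be larger.

3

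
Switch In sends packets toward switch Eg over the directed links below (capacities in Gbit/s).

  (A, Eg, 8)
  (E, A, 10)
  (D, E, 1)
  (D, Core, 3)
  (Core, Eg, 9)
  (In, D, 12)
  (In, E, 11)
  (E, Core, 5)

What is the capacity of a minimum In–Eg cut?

15

Augment In→E→A→Eg: bottleneck 8, flow now 8.
Augment In→E→Core→Eg: bottleneck 3, flow now 11.
Augment In→D→Core→Eg: bottleneck 3, flow now 14.
Augment In→D→E→Core→Eg: bottleneck 1, flow now 15.
No augmenting path remains; maximum flow = 15.
By max-flow min-cut, the minimum cut capacity equals the max flow.
In the residual graph, reachable from In: {In, D}.
Min-cut edges: In→E (11), D→E (1), D→Core (3); capacity 11 + 1 + 3 = 15.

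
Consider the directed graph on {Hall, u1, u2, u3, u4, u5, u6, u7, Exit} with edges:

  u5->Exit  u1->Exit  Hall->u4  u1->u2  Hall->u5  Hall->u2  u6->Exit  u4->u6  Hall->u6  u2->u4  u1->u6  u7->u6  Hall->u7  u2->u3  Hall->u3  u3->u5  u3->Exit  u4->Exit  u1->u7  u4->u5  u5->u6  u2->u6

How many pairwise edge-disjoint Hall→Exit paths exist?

4

Assign every edge capacity 1; by Menger, the answer equals the max flow.
Path Hall→u3→Exit (+1); total 1.
Path Hall→u4→Exit (+1); total 2.
Path Hall→u5→Exit (+1); total 3.
Path Hall→u6→Exit (+1); total 4.
No residual Hall→Exit path; max flow = 4.
Certifying cut of size 4: {u3→Exit, u4→Exit, u5→Exit, u6→Exit}.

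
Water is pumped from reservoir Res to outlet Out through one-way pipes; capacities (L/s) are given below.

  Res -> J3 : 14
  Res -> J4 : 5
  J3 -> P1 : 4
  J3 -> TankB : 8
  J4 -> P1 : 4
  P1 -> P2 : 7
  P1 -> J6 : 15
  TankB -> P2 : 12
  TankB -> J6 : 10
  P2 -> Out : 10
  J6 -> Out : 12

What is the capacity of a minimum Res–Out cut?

16

Augment Res→J3→P1→P2→Out: bottleneck 4, flow now 4.
Augment Res→J3→TankB→P2→Out: bottleneck 6, flow now 10.
Augment Res→J3→TankB→J6→Out: bottleneck 2, flow now 12.
Augment Res→J4→P1→J6→Out: bottleneck 4, flow now 16.
No augmenting path remains; maximum flow = 16.
By max-flow min-cut, the minimum cut capacity equals the max flow.
In the residual graph, reachable from Res: {Res, J3, J4}.
Min-cut edges: J3→P1 (4), J3→TankB (8), J4→P1 (4); capacity 4 + 8 + 4 = 16.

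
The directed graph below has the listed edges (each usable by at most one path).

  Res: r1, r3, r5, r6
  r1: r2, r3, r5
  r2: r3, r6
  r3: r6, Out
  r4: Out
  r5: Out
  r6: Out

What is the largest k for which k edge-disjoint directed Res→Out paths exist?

3

Assign every edge capacity 1; by Menger, the answer equals the max flow.
Path Res→r3→Out (+1); total 1.
Path Res→r5→Out (+1); total 2.
Path Res→r6→Out (+1); total 3.
No residual Res→Out path; max flow = 3.
Certifying cut of size 3: {r3→Out, r5→Out, r6→Out}.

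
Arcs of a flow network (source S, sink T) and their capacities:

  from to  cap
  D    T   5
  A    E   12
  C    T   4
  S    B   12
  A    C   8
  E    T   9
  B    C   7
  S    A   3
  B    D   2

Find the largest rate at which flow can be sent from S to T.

Augment S→A→C→T: bottleneck 3, flow now 3.
Augment S→B→C→T: bottleneck 1, flow now 4.
Augment S→B→D→T: bottleneck 2, flow now 6.
Augment S→B→C→A→E→T: bottleneck 3, flow now 9. (uses reverse residual edge)
No augmenting path remains; maximum flow = 9.
In the residual graph, reachable from S: {S, B, C}.
Min-cut edges: S→A (3), B→D (2), C→T (4); capacity 3 + 2 + 4 = 9.
This cut is saturated, so no flow can exceed 9.

9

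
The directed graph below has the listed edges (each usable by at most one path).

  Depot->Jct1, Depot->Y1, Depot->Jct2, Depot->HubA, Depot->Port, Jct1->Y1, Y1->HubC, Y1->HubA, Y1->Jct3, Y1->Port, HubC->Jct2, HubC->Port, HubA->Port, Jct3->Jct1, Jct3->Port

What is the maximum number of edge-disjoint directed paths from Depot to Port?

Assign every edge capacity 1; by Menger, the answer equals the max flow.
Path Depot→Port (+1); total 1.
Path Depot→Y1→Port (+1); total 2.
Path Depot→HubA→Port (+1); total 3.
Path Depot→Jct1→Y1→HubC→Port (+1); total 4.
No residual Depot→Port path; max flow = 4.
Certifying cut of size 4: {Depot→HubA, Depot→Jct1, Depot→Port, Depot→Y1}.

4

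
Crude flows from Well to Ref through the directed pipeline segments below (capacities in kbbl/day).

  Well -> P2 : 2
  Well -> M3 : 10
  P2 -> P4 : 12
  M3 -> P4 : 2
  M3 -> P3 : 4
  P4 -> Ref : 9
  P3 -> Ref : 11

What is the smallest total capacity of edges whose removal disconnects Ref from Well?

8

Augment Well→P2→P4→Ref: bottleneck 2, flow now 2.
Augment Well→M3→P4→Ref: bottleneck 2, flow now 4.
Augment Well→M3→P3→Ref: bottleneck 4, flow now 8.
No augmenting path remains; maximum flow = 8.
By max-flow min-cut, the minimum cut capacity equals the max flow.
In the residual graph, reachable from Well: {Well, M3}.
Min-cut edges: Well→P2 (2), M3→P4 (2), M3→P3 (4); capacity 2 + 2 + 4 = 8.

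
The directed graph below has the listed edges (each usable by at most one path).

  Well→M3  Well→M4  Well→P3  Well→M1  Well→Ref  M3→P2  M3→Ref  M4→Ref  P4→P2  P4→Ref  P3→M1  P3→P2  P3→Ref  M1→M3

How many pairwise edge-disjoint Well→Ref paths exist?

Assign every edge capacity 1; by Menger, the answer equals the max flow.
Path Well→Ref (+1); total 1.
Path Well→M3→Ref (+1); total 2.
Path Well→M4→Ref (+1); total 3.
Path Well→P3→Ref (+1); total 4.
No residual Well→Ref path; max flow = 4.
Certifying cut of size 4: {M3→Ref, Well→M4, Well→P3, Well→Ref}.

4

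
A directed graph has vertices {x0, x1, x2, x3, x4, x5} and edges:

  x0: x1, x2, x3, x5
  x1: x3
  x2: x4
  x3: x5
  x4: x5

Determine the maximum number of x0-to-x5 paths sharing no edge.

Assign every edge capacity 1; by Menger, the answer equals the max flow.
Path x0→x5 (+1); total 1.
Path x0→x3→x5 (+1); total 2.
Path x0→x2→x4→x5 (+1); total 3.
No residual x0→x5 path; max flow = 3.
Certifying cut of size 3: {x0→x2, x0→x5, x3→x5}.

3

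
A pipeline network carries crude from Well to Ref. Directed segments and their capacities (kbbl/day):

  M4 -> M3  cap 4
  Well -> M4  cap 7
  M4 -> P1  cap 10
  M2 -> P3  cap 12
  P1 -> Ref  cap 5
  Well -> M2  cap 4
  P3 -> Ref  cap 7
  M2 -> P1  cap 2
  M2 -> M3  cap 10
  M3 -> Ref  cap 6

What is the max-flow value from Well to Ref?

Augment Well→M2→M3→Ref: bottleneck 4, flow now 4.
Augment Well→M4→M3→Ref: bottleneck 2, flow now 6.
Augment Well→M4→P1→Ref: bottleneck 5, flow now 11.
No augmenting path remains; maximum flow = 11.
In the residual graph, reachable from Well: {Well}.
Min-cut edges: Well→M2 (4), Well→M4 (7); capacity 4 + 7 = 11.
This cut is saturated, so no flow can exceed 11.

11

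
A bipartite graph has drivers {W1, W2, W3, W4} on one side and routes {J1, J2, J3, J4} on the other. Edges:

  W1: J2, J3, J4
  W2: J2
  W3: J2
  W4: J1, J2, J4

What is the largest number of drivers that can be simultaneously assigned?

Unit-capacity flow: source→left, listed edges, right→sink; max matching = max flow.
Augmenting path W1→J2 (+1); matched 1.
Augmenting path W4→J1 (+1); matched 2.
Augmenting path W2→J2→W1→J3 (+1); matched 3.
No augmenting path remains; maximum matching = 3.
König certificate: {W1, W4, J2} is a vertex cover of size 3 (every listed pair touches it), so no matching can be larger.

3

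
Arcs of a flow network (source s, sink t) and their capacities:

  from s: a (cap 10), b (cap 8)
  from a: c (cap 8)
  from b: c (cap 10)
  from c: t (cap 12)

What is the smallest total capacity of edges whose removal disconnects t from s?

Augment s→a→c→t: bottleneck 8, flow now 8.
Augment s→b→c→t: bottleneck 4, flow now 12.
No augmenting path remains; maximum flow = 12.
By max-flow min-cut, the minimum cut capacity equals the max flow.
In the residual graph, reachable from s: {s, a, b, c}.
Min-cut edges: c→t (12); capacity 12 = 12.

12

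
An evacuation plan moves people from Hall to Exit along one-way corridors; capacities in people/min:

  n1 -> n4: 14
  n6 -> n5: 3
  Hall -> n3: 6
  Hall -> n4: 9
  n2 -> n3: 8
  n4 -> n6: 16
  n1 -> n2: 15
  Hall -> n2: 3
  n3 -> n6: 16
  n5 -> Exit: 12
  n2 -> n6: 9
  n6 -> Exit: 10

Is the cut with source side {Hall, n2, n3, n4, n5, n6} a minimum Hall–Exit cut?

Given cut capacity: 12 + 10 = 22.
Augment Hall→n2→n6→Exit: bottleneck 3, flow now 3.
Augment Hall→n3→n6→Exit: bottleneck 6, flow now 9.
Augment Hall→n4→n6→Exit: bottleneck 1, flow now 10.
Augment Hall→n4→n6→n5→Exit: bottleneck 3, flow now 13.
No augmenting path remains; maximum flow = 13.
In the residual graph, reachable from Hall: {Hall, n2, n3, n4, n6}.
Min-cut edges: n6→n5 (3), n6→Exit (10); capacity 3 + 10 = 13.
Cut capacity 22 exceeds the max flow 13, so it is not minimum.

No — its capacity is 22, but the minimum cut has capacity 13.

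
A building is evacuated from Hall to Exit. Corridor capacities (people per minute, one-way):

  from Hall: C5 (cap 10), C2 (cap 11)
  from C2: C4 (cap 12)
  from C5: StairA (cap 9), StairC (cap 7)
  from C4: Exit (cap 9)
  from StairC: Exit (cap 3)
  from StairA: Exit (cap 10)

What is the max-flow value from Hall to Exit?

Augment Hall→C2→C4→Exit: bottleneck 9, flow now 9.
Augment Hall→C5→StairC→Exit: bottleneck 3, flow now 12.
Augment Hall→C5→StairA→Exit: bottleneck 7, flow now 19.
No augmenting path remains; maximum flow = 19.
In the residual graph, reachable from Hall: {Hall, C2, C4}.
Min-cut edges: Hall→C5 (10), C4→Exit (9); capacity 10 + 9 = 19.
This cut is saturated, so no flow can exceed 19.

19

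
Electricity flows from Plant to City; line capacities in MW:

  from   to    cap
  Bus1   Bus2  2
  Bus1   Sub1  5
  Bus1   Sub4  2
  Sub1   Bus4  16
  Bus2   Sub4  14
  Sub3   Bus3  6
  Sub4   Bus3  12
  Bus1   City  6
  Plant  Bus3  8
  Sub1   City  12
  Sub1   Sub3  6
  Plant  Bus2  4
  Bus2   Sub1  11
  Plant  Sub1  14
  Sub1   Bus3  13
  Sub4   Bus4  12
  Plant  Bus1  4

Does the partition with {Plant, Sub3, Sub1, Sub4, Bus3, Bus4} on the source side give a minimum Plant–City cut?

Given cut capacity: 4 + 4 + 12 = 20.
Augment Plant→Bus1→City: bottleneck 4, flow now 4.
Augment Plant→Sub1→City: bottleneck 12, flow now 16.
No augmenting path remains; maximum flow = 16.
In the residual graph, reachable from Plant: {Plant, Sub3, Bus2, Sub1, Sub4, Bus3, Bus4}.
Min-cut edges: Plant→Bus1 (4), Sub1→City (12); capacity 4 + 12 = 16.
Cut capacity 20 exceeds the max flow 16, so it is not minimum.

No — its capacity is 20, but the minimum cut has capacity 16.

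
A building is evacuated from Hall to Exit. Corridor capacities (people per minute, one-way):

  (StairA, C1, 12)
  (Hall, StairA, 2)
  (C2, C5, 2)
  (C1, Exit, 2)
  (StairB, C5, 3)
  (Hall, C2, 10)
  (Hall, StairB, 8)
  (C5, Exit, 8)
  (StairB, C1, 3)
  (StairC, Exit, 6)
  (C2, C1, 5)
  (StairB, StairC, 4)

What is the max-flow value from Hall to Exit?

Augment Hall→C2→C1→Exit: bottleneck 2, flow now 2.
Augment Hall→C2→C5→Exit: bottleneck 2, flow now 4.
Augment Hall→StairB→StairC→Exit: bottleneck 4, flow now 8.
Augment Hall→StairB→C5→Exit: bottleneck 3, flow now 11.
No augmenting path remains; maximum flow = 11.
In the residual graph, reachable from Hall: {Hall, C2, StairA, StairB, C1}.
Min-cut edges: C2→C5 (2), StairB→StairC (4), StairB→C5 (3), C1→Exit (2); capacity 2 + 4 + 3 + 2 = 11.
This cut is saturated, so no flow can exceed 11.

11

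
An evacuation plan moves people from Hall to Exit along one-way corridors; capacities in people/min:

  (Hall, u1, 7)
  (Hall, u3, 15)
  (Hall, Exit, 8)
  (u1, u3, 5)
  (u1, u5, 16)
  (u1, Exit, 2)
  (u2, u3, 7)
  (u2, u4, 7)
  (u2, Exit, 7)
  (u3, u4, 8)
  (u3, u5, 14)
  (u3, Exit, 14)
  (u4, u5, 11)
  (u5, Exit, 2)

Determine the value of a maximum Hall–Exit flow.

26

Augment Hall→Exit: bottleneck 8, flow now 8.
Augment Hall→u1→Exit: bottleneck 2, flow now 10.
Augment Hall→u3→Exit: bottleneck 14, flow now 24.
Augment Hall→u1→u5→Exit: bottleneck 2, flow now 26.
No augmenting path remains; maximum flow = 26.
In the residual graph, reachable from Hall: {Hall, u1, u3, u4, u5}.
Min-cut edges: Hall→Exit (8), u1→Exit (2), u3→Exit (14), u5→Exit (2); capacity 8 + 2 + 14 + 2 = 26.
This cut is saturated, so no flow can exceed 26.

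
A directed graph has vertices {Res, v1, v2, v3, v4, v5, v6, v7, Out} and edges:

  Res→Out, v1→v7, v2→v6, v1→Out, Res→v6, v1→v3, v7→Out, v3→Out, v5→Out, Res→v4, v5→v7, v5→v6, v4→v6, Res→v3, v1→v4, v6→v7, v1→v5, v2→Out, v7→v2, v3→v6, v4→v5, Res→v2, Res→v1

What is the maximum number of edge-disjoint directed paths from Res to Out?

Assign every edge capacity 1; by Menger, the answer equals the max flow.
Path Res→Out (+1); total 1.
Path Res→v1→Out (+1); total 2.
Path Res→v2→Out (+1); total 3.
Path Res→v3→Out (+1); total 4.
Path Res→v4→v5→Out (+1); total 5.
Path Res→v6→v7→Out (+1); total 6.
No residual Res→Out path; max flow = 6.
Certifying cut of size 6: {Res→Out, Res→v1, Res→v2, Res→v3, Res→v4, Res→v6}.

6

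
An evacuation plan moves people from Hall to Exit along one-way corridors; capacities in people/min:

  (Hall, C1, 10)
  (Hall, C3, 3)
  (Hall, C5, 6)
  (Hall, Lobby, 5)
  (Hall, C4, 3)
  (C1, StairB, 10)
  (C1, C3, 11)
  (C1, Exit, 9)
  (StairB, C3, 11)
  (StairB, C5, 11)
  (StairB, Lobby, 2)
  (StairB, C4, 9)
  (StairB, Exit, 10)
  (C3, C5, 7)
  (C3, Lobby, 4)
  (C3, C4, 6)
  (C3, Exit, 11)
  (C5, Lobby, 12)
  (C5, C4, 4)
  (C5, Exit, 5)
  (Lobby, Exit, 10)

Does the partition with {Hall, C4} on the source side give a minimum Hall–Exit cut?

Yes — it is a minimum cut (capacity 24).

Given cut capacity: 10 + 3 + 6 + 5 = 24.
Augment Hall→C1→Exit: bottleneck 9, flow now 9.
Augment Hall→C3→Exit: bottleneck 3, flow now 12.
Augment Hall→C5→Exit: bottleneck 5, flow now 17.
Augment Hall→Lobby→Exit: bottleneck 5, flow now 22.
Augment Hall→C1→StairB→Exit: bottleneck 1, flow now 23.
Augment Hall→C5→Lobby→Exit: bottleneck 1, flow now 24.
No augmenting path remains; maximum flow = 24.
Cut capacity 24 equals the max flow, so it is a minimum cut.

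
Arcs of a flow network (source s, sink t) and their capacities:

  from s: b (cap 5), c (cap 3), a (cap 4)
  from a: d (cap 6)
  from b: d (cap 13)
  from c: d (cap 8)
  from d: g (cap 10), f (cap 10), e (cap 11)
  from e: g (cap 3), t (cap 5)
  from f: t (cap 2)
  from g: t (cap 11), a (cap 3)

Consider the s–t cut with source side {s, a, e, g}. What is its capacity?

Edges leaving {s, a, e, g}: s→b (5), s→c (3), a→d (6), e→t (5), g→t (11).
Cut capacity = 5 + 3 + 6 + 5 + 11 = 30.

30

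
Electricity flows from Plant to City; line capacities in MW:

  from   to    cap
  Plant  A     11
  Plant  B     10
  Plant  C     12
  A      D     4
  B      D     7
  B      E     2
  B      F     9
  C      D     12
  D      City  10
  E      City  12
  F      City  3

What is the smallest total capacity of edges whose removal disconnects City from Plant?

15

Augment Plant→A→D→City: bottleneck 4, flow now 4.
Augment Plant→B→D→City: bottleneck 6, flow now 10.
Augment Plant→B→E→City: bottleneck 2, flow now 12.
Augment Plant→B→F→City: bottleneck 2, flow now 14.
Augment Plant→C→D→B→F→City: bottleneck 1, flow now 15. (uses reverse residual edge)
No augmenting path remains; maximum flow = 15.
By max-flow min-cut, the minimum cut capacity equals the max flow.
In the residual graph, reachable from Plant: {Plant, A, B, C, D, F}.
Min-cut edges: B→E (2), D→City (10), F→City (3); capacity 2 + 10 + 3 = 15.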